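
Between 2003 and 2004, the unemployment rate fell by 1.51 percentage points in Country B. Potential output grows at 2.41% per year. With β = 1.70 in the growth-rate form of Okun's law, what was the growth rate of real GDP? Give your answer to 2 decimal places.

Growth-rate Okun's law: g_Y = g_Y* - β × Δu.
g_Y = 2.41 - 1.70 × (-1.51) = 2.41 + 2.567 = 4.977%, i.e. 4.98% to 2 d.p.

4.98%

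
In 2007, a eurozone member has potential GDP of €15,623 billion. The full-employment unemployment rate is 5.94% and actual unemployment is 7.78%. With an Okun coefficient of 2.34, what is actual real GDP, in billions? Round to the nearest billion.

Unemployment gap = 7.78 - 5.94 = 1.84 points, so the output gap is -2.34 × 1.84 = -4.3056%.
Actual GDP = 15623 × (1 - 4.3056/100) = 15623 × 0.956944 ≈ 14950 billion.

€14,950 billion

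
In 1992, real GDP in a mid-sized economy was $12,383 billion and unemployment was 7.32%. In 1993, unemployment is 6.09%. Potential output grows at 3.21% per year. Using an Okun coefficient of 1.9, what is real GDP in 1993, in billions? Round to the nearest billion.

Δu = 6.09 - 7.32 = -1.23 points.
Okun's law (growth form): g_Y = g_Y* - β × Δu = 3.21 - 1.9 × (-1.23) = 3.21 + 2.337 = 5.547%.
Real GDP in the next year = 12383 × (1 + 5.547/100) = 12383 × 1.05547 ≈ 13070 billion.

$13,070 billion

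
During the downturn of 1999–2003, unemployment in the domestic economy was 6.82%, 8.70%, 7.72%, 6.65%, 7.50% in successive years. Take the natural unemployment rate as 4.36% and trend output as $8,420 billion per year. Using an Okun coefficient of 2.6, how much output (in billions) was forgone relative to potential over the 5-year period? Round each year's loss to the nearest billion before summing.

Year 1999: gap = -2.6 × (6.82 - 4.36) = -6.396%, loss ≈ 8420 × 6.396/100 ≈ 539.
Year 2000: gap = -2.6 × (8.7 - 4.36) = -11.284%, loss ≈ 8420 × 11.284/100 ≈ 950.
Year 2001: gap = -2.6 × (7.72 - 4.36) = -8.736%, loss ≈ 8420 × 8.736/100 ≈ 736.
Year 2002: gap = -2.6 × (6.65 - 4.36) = -5.954%, loss ≈ 8420 × 5.954/100 ≈ 501.
Year 2003: gap = -2.6 × (7.5 - 4.36) = -8.164%, loss ≈ 8420 × 8.164/100 ≈ 687.
Total lost output = 539 + 950 + 736 + 501 + 687 = 3413 billion.

$3,413 billion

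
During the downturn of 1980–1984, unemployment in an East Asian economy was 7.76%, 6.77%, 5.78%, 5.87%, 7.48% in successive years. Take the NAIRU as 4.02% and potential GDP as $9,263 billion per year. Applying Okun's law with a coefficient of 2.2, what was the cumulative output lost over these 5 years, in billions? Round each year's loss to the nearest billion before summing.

Year 1980: gap = -2.2 × (7.76 - 4.02) = -8.228%, loss ≈ 9263 × 8.228/100 ≈ 762.
Year 1981: gap = -2.2 × (6.77 - 4.02) = -6.05%, loss ≈ 9263 × 6.05/100 ≈ 560.
Year 1982: gap = -2.2 × (5.78 - 4.02) = -3.872%, loss ≈ 9263 × 3.872/100 ≈ 359.
Year 1983: gap = -2.2 × (5.87 - 4.02) = -4.07%, loss ≈ 9263 × 4.07/100 ≈ 377.
Year 1984: gap = -2.2 × (7.48 - 4.02) = -7.612%, loss ≈ 9263 × 7.612/100 ≈ 705.
Total lost output = 762 + 560 + 359 + 377 + 705 = 2763 billion.

$2,763 billion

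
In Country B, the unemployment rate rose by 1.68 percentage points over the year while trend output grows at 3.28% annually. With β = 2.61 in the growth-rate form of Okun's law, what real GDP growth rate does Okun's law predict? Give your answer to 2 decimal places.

-1.10%

Growth-rate Okun's law: g_Y = g_Y* - β × Δu.
g_Y = 3.28 - 2.61 × (1.68) = 3.28 - 4.3848 = -1.1048%, i.e. -1.10% to 2 d.p.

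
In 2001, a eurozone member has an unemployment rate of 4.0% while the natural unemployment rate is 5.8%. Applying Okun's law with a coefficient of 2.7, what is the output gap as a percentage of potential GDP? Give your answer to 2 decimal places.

4.86%

The unemployment gap is 4 - 5.8 = -1.8 percentage points.
Okun's law gives an output gap of -2.7 × (-1.8) = 4.86%, i.e. 4.86% above potential.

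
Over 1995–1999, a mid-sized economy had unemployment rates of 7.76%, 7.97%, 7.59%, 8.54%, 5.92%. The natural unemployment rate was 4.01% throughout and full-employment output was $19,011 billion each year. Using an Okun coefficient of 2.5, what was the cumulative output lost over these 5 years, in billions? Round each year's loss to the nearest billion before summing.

Year 1995: gap = -2.5 × (7.76 - 4.01) = -9.375%, loss ≈ 19011 × 9.375/100 ≈ 1782.
Year 1996: gap = -2.5 × (7.97 - 4.01) = -9.9%, loss ≈ 19011 × 9.9/100 ≈ 1882.
Year 1997: gap = -2.5 × (7.59 - 4.01) = -8.95%, loss ≈ 19011 × 8.95/100 ≈ 1701.
Year 1998: gap = -2.5 × (8.54 - 4.01) = -11.325%, loss ≈ 19011 × 11.325/100 ≈ 2153.
Year 1999: gap = -2.5 × (5.92 - 4.01) = -4.775%, loss ≈ 19011 × 4.775/100 ≈ 908.
Total lost output = 1782 + 1882 + 1701 + 2153 + 908 = 8426 billion.

$8,426 billion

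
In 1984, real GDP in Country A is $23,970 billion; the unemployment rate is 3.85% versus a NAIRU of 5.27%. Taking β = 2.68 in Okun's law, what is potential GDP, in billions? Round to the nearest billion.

$23,091 billion

Unemployment gap = 3.85 - 5.27 = -1.42 points, so output gap = -2.68 × (-1.42) = 3.8056%.
Since Y = Y* × (1 + gap/100), Y* = 23970/1.038056 ≈ 23091 billion.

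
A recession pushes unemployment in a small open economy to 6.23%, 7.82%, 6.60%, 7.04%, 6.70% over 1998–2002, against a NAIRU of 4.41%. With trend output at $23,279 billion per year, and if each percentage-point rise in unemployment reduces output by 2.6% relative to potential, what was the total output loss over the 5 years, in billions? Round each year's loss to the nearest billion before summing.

Year 1998: gap = -2.6 × (6.23 - 4.41) = -4.732%, loss ≈ 23279 × 4.732/100 ≈ 1102.
Year 1999: gap = -2.6 × (7.82 - 4.41) = -8.866%, loss ≈ 23279 × 8.866/100 ≈ 2064.
Year 2000: gap = -2.6 × (6.6 - 4.41) = -5.694%, loss ≈ 23279 × 5.694/100 ≈ 1326.
Year 2001: gap = -2.6 × (7.04 - 4.41) = -6.838%, loss ≈ 23279 × 6.838/100 ≈ 1592.
Year 2002: gap = -2.6 × (6.7 - 4.41) = -5.954%, loss ≈ 23279 × 5.954/100 ≈ 1386.
Total lost output = 1102 + 2064 + 1326 + 1592 + 1386 = 7470 billion.

$7,470 billion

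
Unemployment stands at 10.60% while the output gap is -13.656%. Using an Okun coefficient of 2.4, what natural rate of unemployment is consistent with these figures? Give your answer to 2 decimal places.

4.91%

From Okun's law, u - u* = -(output gap)/β = -(-13.656)/2.4 = 5.69 points.
So u* = 10.6 - 5.69 = 4.91%.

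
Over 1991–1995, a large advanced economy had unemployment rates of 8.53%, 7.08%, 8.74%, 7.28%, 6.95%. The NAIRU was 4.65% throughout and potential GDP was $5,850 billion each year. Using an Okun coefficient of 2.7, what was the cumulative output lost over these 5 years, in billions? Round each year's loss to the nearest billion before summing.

$2,421 billion

Year 1991: gap = -2.7 × (8.53 - 4.65) = -10.476%, loss ≈ 5850 × 10.476/100 ≈ 613.
Year 1992: gap = -2.7 × (7.08 - 4.65) = -6.561%, loss ≈ 5850 × 6.561/100 ≈ 384.
Year 1993: gap = -2.7 × (8.74 - 4.65) = -11.043%, loss ≈ 5850 × 11.043/100 ≈ 646.
Year 1994: gap = -2.7 × (7.28 - 4.65) = -7.101%, loss ≈ 5850 × 7.101/100 ≈ 415.
Year 1995: gap = -2.7 × (6.95 - 4.65) = -6.21%, loss ≈ 5850 × 6.21/100 ≈ 363.
Total lost output = 613 + 384 + 646 + 415 + 363 = 2421 billion.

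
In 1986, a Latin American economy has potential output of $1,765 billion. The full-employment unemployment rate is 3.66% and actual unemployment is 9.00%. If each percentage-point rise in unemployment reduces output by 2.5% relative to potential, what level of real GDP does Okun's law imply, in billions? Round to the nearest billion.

Unemployment gap = 9 - 3.66 = 5.34 points, so the output gap is -2.5 × 5.34 = -13.35%.
Actual GDP = 1765 × (1 - 13.35/100) = 1765 × 0.8665 ≈ 1529 billion.

$1,529 billion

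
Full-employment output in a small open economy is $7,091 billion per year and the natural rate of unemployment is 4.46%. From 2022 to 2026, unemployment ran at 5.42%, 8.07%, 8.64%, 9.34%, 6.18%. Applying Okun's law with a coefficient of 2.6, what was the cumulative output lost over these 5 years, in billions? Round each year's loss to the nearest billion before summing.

$2,831 billion

Year 2022: gap = -2.6 × (5.42 - 4.46) = -2.496%, loss ≈ 7091 × 2.496/100 ≈ 177.
Year 2023: gap = -2.6 × (8.07 - 4.46) = -9.386%, loss ≈ 7091 × 9.386/100 ≈ 666.
Year 2024: gap = -2.6 × (8.64 - 4.46) = -10.868%, loss ≈ 7091 × 10.868/100 ≈ 771.
Year 2025: gap = -2.6 × (9.34 - 4.46) = -12.688%, loss ≈ 7091 × 12.688/100 ≈ 900.
Year 2026: gap = -2.6 × (6.18 - 4.46) = -4.472%, loss ≈ 7091 × 4.472/100 ≈ 317.
Total lost output = 177 + 666 + 771 + 900 + 317 = 2831 billion.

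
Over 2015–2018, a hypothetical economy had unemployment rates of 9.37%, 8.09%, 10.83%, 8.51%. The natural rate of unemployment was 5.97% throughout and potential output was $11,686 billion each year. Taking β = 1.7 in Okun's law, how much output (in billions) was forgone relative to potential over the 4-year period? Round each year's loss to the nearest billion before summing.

Year 2015: gap = -1.7 × (9.37 - 5.97) = -5.78%, loss ≈ 11686 × 5.78/100 ≈ 675.
Year 2016: gap = -1.7 × (8.09 - 5.97) = -3.604%, loss ≈ 11686 × 3.604/100 ≈ 421.
Year 2017: gap = -1.7 × (10.83 - 5.97) = -8.262%, loss ≈ 11686 × 8.262/100 ≈ 965.
Year 2018: gap = -1.7 × (8.51 - 5.97) = -4.318%, loss ≈ 11686 × 4.318/100 ≈ 505.
Total lost output = 675 + 421 + 965 + 505 = 2566 billion.

$2,566 billion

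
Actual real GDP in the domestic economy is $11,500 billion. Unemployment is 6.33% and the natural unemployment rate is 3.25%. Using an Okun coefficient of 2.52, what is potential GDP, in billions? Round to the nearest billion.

Unemployment gap = 6.33 - 3.25 = 3.08 points, so output gap = -2.52 × 3.08 = -7.7616%.
Since Y = Y* × (1 + gap/100), Y* = 11500/0.922384 ≈ 12468 billion.

$12,468 billion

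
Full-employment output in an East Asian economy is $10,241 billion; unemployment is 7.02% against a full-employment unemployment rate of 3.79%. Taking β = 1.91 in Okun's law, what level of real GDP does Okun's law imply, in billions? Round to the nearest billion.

$9,609 billion

Unemployment gap = 7.02 - 3.79 = 3.23 points, so the output gap is -1.91 × 3.23 = -6.1693%.
Actual GDP = 10241 × (1 - 6.1693/100) = 10241 × 0.938307 ≈ 9609 billion.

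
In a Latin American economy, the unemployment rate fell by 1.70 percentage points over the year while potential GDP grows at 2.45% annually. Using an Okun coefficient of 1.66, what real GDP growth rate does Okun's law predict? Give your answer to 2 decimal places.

Growth-rate Okun's law: g_Y = g_Y* - β × Δu.
g_Y = 2.45 - 1.66 × (-1.70) = 2.45 + 2.822 = 5.272%, i.e. 5.27% to 2 d.p.

5.27%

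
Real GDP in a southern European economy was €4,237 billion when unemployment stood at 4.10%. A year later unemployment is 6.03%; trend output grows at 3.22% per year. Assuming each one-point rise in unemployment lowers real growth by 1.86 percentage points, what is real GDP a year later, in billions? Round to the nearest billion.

€4,221 billion

Δu = 6.03 - 4.1 = 1.93 points.
Okun's law (growth form): g_Y = g_Y* - β × Δu = 3.22 - 1.86 × (1.93) = 3.22 - 3.5898 = -0.3698%.
Real GDP in the next year = 4237 × (1 - 0.3698/100) = 4237 × 0.996302 ≈ 4221 billion.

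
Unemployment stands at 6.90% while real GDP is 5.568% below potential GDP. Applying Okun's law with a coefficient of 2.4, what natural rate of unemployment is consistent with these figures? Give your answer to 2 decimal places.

4.58%

From Okun's law, u - u* = -(output gap)/β = -(-5.568)/2.4 = 2.32 points.
So u* = 6.9 - 2.32 = 4.58%.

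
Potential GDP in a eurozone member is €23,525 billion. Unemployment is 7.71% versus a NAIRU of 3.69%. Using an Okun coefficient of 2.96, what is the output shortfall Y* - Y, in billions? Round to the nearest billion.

€2,799 billion

Output gap = -2.96 × (7.71 - 3.69) = -2.96 × 4.02 = -11.8992%.
Actual GDP ≈ 23525 × 0.881008 ≈ 20726 billion, so the shortfall is 23525 - 20726 = 2799 billion.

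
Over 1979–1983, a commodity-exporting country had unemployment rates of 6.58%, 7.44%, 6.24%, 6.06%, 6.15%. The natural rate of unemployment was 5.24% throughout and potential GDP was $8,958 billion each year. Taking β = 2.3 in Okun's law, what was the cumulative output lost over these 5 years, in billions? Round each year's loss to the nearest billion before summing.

Year 1979: gap = -2.3 × (6.58 - 5.24) = -3.082%, loss ≈ 8958 × 3.082/100 ≈ 276.
Year 1980: gap = -2.3 × (7.44 - 5.24) = -5.06%, loss ≈ 8958 × 5.06/100 ≈ 453.
Year 1981: gap = -2.3 × (6.24 - 5.24) = -2.3%, loss ≈ 8958 × 2.3/100 ≈ 206.
Year 1982: gap = -2.3 × (6.06 - 5.24) = -1.886%, loss ≈ 8958 × 1.886/100 ≈ 169.
Year 1983: gap = -2.3 × (6.15 - 5.24) = -2.093%, loss ≈ 8958 × 2.093/100 ≈ 187.
Total lost output = 276 + 453 + 206 + 169 + 187 = 1291 billion.

$1,291 billion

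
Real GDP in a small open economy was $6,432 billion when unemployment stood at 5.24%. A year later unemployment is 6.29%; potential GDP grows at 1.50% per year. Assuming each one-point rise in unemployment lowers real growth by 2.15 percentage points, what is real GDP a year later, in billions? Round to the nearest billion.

$6,383 billion

Δu = 6.29 - 5.24 = 1.05 points.
Okun's law (growth form): g_Y = g_Y* - β × Δu = 1.50 - 2.15 × (1.05) = 1.5 - 2.2575 = -0.7575%.
Real GDP in the next year = 6432 × (1 - 0.7575/100) = 6432 × 0.992425 ≈ 6383 billion.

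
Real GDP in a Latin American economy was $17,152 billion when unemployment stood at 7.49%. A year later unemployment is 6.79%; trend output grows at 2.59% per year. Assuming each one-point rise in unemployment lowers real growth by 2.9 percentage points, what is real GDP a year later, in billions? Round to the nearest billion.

Δu = 6.79 - 7.49 = -0.7 points.
Okun's law (growth form): g_Y = g_Y* - β × Δu = 2.59 - 2.9 × (-0.70) = 2.59 + 2.03 = 4.62%.
Real GDP in the next year = 17152 × (1 + 4.62/100) = 17152 × 1.0462 ≈ 17944 billion.

$17,944 billion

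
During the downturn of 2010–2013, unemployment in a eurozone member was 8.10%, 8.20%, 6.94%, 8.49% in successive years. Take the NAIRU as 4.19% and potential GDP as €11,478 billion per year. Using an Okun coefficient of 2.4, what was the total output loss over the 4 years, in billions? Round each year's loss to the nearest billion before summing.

€4,125 billion

Year 2010: gap = -2.4 × (8.1 - 4.19) = -9.384%, loss ≈ 11478 × 9.384/100 ≈ 1077.
Year 2011: gap = -2.4 × (8.2 - 4.19) = -9.624%, loss ≈ 11478 × 9.624/100 ≈ 1105.
Year 2012: gap = -2.4 × (6.94 - 4.19) = -6.6%, loss ≈ 11478 × 6.6/100 ≈ 758.
Year 2013: gap = -2.4 × (8.49 - 4.19) = -10.32%, loss ≈ 11478 × 10.32/100 ≈ 1185.
Total lost output = 1077 + 1105 + 758 + 1185 = 4125 billion.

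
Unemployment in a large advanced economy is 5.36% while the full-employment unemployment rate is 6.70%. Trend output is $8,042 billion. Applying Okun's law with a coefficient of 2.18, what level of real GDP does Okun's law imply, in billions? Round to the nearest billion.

$8,277 billion

Unemployment gap = 5.36 - 6.7 = -1.34 points, so the output gap is -2.18 × (-1.34) = 2.9212%.
Actual GDP = 8042 × (1 + 2.9212/100) = 8042 × 1.029212 ≈ 8277 billion.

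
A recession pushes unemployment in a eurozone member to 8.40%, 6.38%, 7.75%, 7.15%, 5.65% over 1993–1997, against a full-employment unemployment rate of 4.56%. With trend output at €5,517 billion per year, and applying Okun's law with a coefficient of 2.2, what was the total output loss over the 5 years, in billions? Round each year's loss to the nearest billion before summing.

€1,520 billion

Year 1993: gap = -2.2 × (8.4 - 4.56) = -8.448%, loss ≈ 5517 × 8.448/100 ≈ 466.
Year 1994: gap = -2.2 × (6.38 - 4.56) = -4.004%, loss ≈ 5517 × 4.004/100 ≈ 221.
Year 1995: gap = -2.2 × (7.75 - 4.56) = -7.018%, loss ≈ 5517 × 7.018/100 ≈ 387.
Year 1996: gap = -2.2 × (7.15 - 4.56) = -5.698%, loss ≈ 5517 × 5.698/100 ≈ 314.
Year 1997: gap = -2.2 × (5.65 - 4.56) = -2.398%, loss ≈ 5517 × 2.398/100 ≈ 132.
Total lost output = 466 + 221 + 387 + 314 + 132 = 1520 billion.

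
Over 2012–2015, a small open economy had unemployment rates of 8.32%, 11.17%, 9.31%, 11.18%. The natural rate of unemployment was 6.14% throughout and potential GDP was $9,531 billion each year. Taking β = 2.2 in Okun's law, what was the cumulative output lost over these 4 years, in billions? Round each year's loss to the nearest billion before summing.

Year 2012: gap = -2.2 × (8.32 - 6.14) = -4.796%, loss ≈ 9531 × 4.796/100 ≈ 457.
Year 2013: gap = -2.2 × (11.17 - 6.14) = -11.066%, loss ≈ 9531 × 11.066/100 ≈ 1055.
Year 2014: gap = -2.2 × (9.31 - 6.14) = -6.974%, loss ≈ 9531 × 6.974/100 ≈ 665.
Year 2015: gap = -2.2 × (11.18 - 6.14) = -11.088%, loss ≈ 9531 × 11.088/100 ≈ 1057.
Total lost output = 457 + 1055 + 665 + 1057 = 3234 billion.

$3,234 billion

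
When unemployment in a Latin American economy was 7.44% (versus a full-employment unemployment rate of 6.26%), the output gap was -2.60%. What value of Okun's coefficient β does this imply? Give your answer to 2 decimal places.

β ≈ 2.20

Okun's law: output gap = -β × (u - u*).
-2.60 = -β × (7.44 - 6.26) = -β × 1.18, so β = 2.6/1.18 = 2.20.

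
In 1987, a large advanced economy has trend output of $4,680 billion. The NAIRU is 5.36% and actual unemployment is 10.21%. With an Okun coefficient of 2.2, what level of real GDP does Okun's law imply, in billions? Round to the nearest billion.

$4,181 billion

Unemployment gap = 10.21 - 5.36 = 4.85 points, so the output gap is -2.2 × 4.85 = -10.67%.
Actual GDP = 4680 × (1 - 10.67/100) = 4680 × 0.8933 ≈ 4181 billion.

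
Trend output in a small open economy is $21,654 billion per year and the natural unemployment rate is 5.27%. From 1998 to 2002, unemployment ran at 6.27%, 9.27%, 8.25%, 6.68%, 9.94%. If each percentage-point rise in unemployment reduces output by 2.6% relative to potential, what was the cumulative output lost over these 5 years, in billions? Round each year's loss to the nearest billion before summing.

$7,916 billion

Year 1998: gap = -2.6 × (6.27 - 5.27) = -2.6%, loss ≈ 21654 × 2.6/100 ≈ 563.
Year 1999: gap = -2.6 × (9.27 - 5.27) = -10.4%, loss ≈ 21654 × 10.4/100 ≈ 2252.
Year 2000: gap = -2.6 × (8.25 - 5.27) = -7.748%, loss ≈ 21654 × 7.748/100 ≈ 1678.
Year 2001: gap = -2.6 × (6.68 - 5.27) = -3.666%, loss ≈ 21654 × 3.666/100 ≈ 794.
Year 2002: gap = -2.6 × (9.94 - 5.27) = -12.142%, loss ≈ 21654 × 12.142/100 ≈ 2629.
Total lost output = 563 + 2252 + 1678 + 794 + 2629 = 7916 billion.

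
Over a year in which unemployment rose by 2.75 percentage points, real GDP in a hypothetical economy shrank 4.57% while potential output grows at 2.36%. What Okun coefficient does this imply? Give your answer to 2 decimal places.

β ≈ 2.52

Growth form: g_Y = g_Y* - β × Δu, so β = (g_Y* - g_Y)/Δu.
β = (2.36 + 4.57)/2.75 = 6.93/2.75 = 2.52.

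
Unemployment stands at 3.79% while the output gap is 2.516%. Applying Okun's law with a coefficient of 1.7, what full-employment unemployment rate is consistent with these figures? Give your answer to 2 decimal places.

5.27%

From Okun's law, u - u* = -(output gap)/β = -(2.516)/1.7 = -1.48 points.
So u* = 3.79 + 1.48 = 5.27%.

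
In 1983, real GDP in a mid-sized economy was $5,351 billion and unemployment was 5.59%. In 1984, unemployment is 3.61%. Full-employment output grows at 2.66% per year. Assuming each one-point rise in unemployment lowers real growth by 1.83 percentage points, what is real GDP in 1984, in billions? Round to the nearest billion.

Δu = 3.61 - 5.59 = -1.98 points.
Okun's law (growth form): g_Y = g_Y* - β × Δu = 2.66 - 1.83 × (-1.98) = 2.66 + 3.6234 = 6.2834%.
Real GDP in the next year = 5351 × (1 + 6.2834/100) = 5351 × 1.062834 ≈ 5687 billion.

$5,687 billion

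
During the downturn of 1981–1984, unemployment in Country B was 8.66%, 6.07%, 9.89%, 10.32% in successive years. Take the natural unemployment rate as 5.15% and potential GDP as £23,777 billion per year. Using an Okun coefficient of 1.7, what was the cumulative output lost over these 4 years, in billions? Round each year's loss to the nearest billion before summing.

Year 1981: gap = -1.7 × (8.66 - 5.15) = -5.967%, loss ≈ 23777 × 5.967/100 ≈ 1419.
Year 1982: gap = -1.7 × (6.07 - 5.15) = -1.564%, loss ≈ 23777 × 1.564/100 ≈ 372.
Year 1983: gap = -1.7 × (9.89 - 5.15) = -8.058%, loss ≈ 23777 × 8.058/100 ≈ 1916.
Year 1984: gap = -1.7 × (10.32 - 5.15) = -8.789%, loss ≈ 23777 × 8.789/100 ≈ 2090.
Total lost output = 1419 + 372 + 1916 + 2090 = 5797 billion.

£5,797 billion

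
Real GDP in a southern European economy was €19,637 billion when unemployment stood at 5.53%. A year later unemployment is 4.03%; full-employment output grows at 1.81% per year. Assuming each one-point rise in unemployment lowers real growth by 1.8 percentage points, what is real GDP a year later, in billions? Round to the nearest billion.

€20,523 billion

Δu = 4.03 - 5.53 = -1.5 points.
Okun's law (growth form): g_Y = g_Y* - β × Δu = 1.81 - 1.8 × (-1.50) = 1.81 + 2.7 = 4.51%.
Real GDP in the next year = 19637 × (1 + 4.51/100) = 19637 × 1.0451 ≈ 20523 billion.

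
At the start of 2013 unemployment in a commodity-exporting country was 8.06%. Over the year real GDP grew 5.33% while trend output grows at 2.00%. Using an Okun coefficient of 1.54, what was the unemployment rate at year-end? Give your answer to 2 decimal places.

5.90%

Growth-rate Okun's law: g_Y = g_Y* - β × Δu, so Δu = (g_Y* - g_Y)/β.
Δu = (2 - 5.33)/1.54 = -3.33/1.54 = -2.16 percentage points.
Year-end unemployment = 8.06 - 2.16 = 5.90%.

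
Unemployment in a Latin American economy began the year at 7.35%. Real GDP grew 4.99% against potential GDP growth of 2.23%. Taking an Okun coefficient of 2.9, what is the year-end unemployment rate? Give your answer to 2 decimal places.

6.40%

Growth-rate Okun's law: g_Y = g_Y* - β × Δu, so Δu = (g_Y* - g_Y)/β.
Δu = (2.23 - 4.99)/2.9 = -2.76/2.9 = -0.95 percentage points.
Year-end unemployment = 7.35 - 0.95 = 6.40%.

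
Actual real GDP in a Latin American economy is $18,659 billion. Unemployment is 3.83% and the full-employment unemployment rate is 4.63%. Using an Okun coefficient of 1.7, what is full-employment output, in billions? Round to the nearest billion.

$18,409 billion

Unemployment gap = 3.83 - 4.63 = -0.8 points, so output gap = -1.7 × (-0.8) = 1.36%.
Since Y = Y* × (1 + gap/100), Y* = 18659/1.0136 ≈ 18409 billion.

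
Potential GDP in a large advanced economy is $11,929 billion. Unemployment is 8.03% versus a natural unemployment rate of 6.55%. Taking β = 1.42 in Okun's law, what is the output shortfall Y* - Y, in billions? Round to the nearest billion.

Output gap = -1.42 × (8.03 - 6.55) = -1.42 × 1.48 = -2.1016%.
Actual GDP ≈ 11929 × 0.978984 ≈ 11678 billion, so the shortfall is 11929 - 11678 = 251 billion.

$251 billion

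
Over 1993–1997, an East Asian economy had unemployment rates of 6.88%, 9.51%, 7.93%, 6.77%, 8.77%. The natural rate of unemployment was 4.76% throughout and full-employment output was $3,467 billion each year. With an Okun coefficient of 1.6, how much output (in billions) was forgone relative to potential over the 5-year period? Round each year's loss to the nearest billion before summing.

Year 1993: gap = -1.6 × (6.88 - 4.76) = -3.392%, loss ≈ 3467 × 3.392/100 ≈ 118.
Year 1994: gap = -1.6 × (9.51 - 4.76) = -7.6%, loss ≈ 3467 × 7.6/100 ≈ 263.
Year 1995: gap = -1.6 × (7.93 - 4.76) = -5.072%, loss ≈ 3467 × 5.072/100 ≈ 176.
Year 1996: gap = -1.6 × (6.77 - 4.76) = -3.216%, loss ≈ 3467 × 3.216/100 ≈ 111.
Year 1997: gap = -1.6 × (8.77 - 4.76) = -6.416%, loss ≈ 3467 × 6.416/100 ≈ 222.
Total lost output = 118 + 263 + 176 + 111 + 222 = 890 billion.

$890 billion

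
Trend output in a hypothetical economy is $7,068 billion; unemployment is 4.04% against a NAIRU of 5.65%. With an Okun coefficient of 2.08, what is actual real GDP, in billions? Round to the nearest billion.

$7,305 billion

Unemployment gap = 4.04 - 5.65 = -1.61 points, so the output gap is -2.08 × (-1.61) = 3.3488%.
Actual GDP = 7068 × (1 + 3.3488/100) = 7068 × 1.033488 ≈ 7305 billion.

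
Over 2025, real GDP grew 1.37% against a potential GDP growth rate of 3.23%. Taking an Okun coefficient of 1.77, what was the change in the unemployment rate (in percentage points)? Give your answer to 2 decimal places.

1.05 percentage points

Growth-rate Okun's law: g_Y = g_Y* - β × Δu, so Δu = (g_Y* - g_Y)/β.
Δu = (3.23 - 1.37)/1.77 = 1.86/1.77 = 1.05 percentage points.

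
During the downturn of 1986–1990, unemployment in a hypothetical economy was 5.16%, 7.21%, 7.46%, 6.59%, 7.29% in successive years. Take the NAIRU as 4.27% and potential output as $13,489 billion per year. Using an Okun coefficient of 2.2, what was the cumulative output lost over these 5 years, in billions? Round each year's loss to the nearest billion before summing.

Year 1986: gap = -2.2 × (5.16 - 4.27) = -1.958%, loss ≈ 13489 × 1.958/100 ≈ 264.
Year 1987: gap = -2.2 × (7.21 - 4.27) = -6.468%, loss ≈ 13489 × 6.468/100 ≈ 872.
Year 1988: gap = -2.2 × (7.46 - 4.27) = -7.018%, loss ≈ 13489 × 7.018/100 ≈ 947.
Year 1989: gap = -2.2 × (6.59 - 4.27) = -5.104%, loss ≈ 13489 × 5.104/100 ≈ 688.
Year 1990: gap = -2.2 × (7.29 - 4.27) = -6.644%, loss ≈ 13489 × 6.644/100 ≈ 896.
Total lost output = 264 + 872 + 947 + 688 + 896 = 3667 billion.

$3,667 billion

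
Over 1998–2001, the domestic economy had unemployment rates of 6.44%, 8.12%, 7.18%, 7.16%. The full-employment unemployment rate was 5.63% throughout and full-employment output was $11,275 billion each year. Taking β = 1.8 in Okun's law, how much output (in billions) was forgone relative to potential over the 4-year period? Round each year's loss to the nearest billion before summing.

$1,295 billion

Year 1998: gap = -1.8 × (6.44 - 5.63) = -1.458%, loss ≈ 11275 × 1.458/100 ≈ 164.
Year 1999: gap = -1.8 × (8.12 - 5.63) = -4.482%, loss ≈ 11275 × 4.482/100 ≈ 505.
Year 2000: gap = -1.8 × (7.18 - 5.63) = -2.79%, loss ≈ 11275 × 2.79/100 ≈ 315.
Year 2001: gap = -1.8 × (7.16 - 5.63) = -2.754%, loss ≈ 11275 × 2.754/100 ≈ 311.
Total lost output = 164 + 505 + 315 + 311 = 1295 billion.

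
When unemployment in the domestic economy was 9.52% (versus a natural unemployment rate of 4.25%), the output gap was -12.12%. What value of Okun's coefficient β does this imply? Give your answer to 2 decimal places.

β ≈ 2.30

Okun's law: output gap = -β × (u - u*).
-12.12 = -β × (9.52 - 4.25) = -β × 5.27, so β = 12.12/5.27 = 2.30.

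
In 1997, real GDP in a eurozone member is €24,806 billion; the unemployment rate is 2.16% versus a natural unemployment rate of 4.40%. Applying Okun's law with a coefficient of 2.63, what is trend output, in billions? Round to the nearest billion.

Unemployment gap = 2.16 - 4.4 = -2.24 points, so output gap = -2.63 × (-2.24) = 5.8912%.
Since Y = Y* × (1 + gap/100), Y* = 24806/1.058912 ≈ 23426 billion.

€23,426 billion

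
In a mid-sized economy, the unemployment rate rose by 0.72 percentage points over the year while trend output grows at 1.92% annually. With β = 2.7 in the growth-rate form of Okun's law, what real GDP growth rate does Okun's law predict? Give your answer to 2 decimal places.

Growth-rate Okun's law: g_Y = g_Y* - β × Δu.
g_Y = 1.92 - 2.7 × (0.72) = 1.92 - 1.944 = -0.024%, i.e. -0.02% to 2 d.p.

-0.02%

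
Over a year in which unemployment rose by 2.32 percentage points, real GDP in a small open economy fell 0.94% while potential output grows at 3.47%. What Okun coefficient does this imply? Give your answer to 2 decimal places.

β ≈ 1.90

Growth form: g_Y = g_Y* - β × Δu, so β = (g_Y* - g_Y)/Δu.
β = (3.47 + 0.94)/2.32 = 4.41/2.32 = 1.90.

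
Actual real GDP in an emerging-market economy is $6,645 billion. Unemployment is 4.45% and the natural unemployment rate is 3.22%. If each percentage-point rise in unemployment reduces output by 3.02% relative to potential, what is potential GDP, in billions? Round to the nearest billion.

$6,901 billion

Unemployment gap = 4.45 - 3.22 = 1.23 points, so output gap = -3.02 × 1.23 = -3.7146%.
Since Y = Y* × (1 + gap/100), Y* = 6645/0.962854 ≈ 6901 billion.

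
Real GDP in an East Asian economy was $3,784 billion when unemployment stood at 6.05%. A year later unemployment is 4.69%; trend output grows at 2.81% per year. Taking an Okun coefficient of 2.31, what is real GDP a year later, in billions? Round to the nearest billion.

Δu = 4.69 - 6.05 = -1.36 points.
Okun's law (growth form): g_Y = g_Y* - β × Δu = 2.81 - 2.31 × (-1.36) = 2.81 + 3.1416 = 5.9516%.
Real GDP in the next year = 3784 × (1 + 5.9516/100) = 3784 × 1.059516 ≈ 4009 billion.

$4,009 billion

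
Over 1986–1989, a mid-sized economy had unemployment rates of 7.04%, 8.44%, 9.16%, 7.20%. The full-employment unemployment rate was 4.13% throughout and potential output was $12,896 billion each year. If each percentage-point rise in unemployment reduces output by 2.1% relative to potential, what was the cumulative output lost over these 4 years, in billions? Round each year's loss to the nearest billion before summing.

$4,148 billion

Year 1986: gap = -2.1 × (7.04 - 4.13) = -6.111%, loss ≈ 12896 × 6.111/100 ≈ 788.
Year 1987: gap = -2.1 × (8.44 - 4.13) = -9.051%, loss ≈ 12896 × 9.051/100 ≈ 1167.
Year 1988: gap = -2.1 × (9.16 - 4.13) = -10.563%, loss ≈ 12896 × 10.563/100 ≈ 1362.
Year 1989: gap = -2.1 × (7.2 - 4.13) = -6.447%, loss ≈ 12896 × 6.447/100 ≈ 831.
Total lost output = 788 + 1167 + 1362 + 831 = 4148 billion.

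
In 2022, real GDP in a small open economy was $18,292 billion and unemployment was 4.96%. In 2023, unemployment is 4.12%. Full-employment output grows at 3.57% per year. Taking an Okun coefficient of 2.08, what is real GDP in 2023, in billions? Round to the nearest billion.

Δu = 4.12 - 4.96 = -0.84 points.
Okun's law (growth form): g_Y = g_Y* - β × Δu = 3.57 - 2.08 × (-0.84) = 3.57 + 1.7472 = 5.3172%.
Real GDP in the next year = 18292 × (1 + 5.3172/100) = 18292 × 1.053172 ≈ 19265 billion.

$19,265 billion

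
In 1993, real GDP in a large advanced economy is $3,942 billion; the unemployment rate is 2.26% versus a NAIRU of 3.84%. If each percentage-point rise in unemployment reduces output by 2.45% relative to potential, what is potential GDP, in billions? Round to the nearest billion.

Unemployment gap = 2.26 - 3.84 = -1.58 points, so output gap = -2.45 × (-1.58) = 3.871%.
Since Y = Y* × (1 + gap/100), Y* = 3942/1.03871 ≈ 3795 billion.

$3,795 billion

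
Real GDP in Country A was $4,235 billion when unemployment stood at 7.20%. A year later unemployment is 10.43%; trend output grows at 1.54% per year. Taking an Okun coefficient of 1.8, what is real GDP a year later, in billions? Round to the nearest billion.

$4,054 billion

Δu = 10.43 - 7.2 = 3.23 points.
Okun's law (growth form): g_Y = g_Y* - β × Δu = 1.54 - 1.8 × (3.23) = 1.54 - 5.814 = -4.274%.
Real GDP in the next year = 4235 × (1 - 4.274/100) = 4235 × 0.95726 ≈ 4054 billion.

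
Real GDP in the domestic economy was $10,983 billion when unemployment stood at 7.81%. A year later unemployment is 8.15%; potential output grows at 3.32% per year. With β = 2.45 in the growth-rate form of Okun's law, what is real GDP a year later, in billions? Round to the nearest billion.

Δu = 8.15 - 7.81 = 0.34 points.
Okun's law (growth form): g_Y = g_Y* - β × Δu = 3.32 - 2.45 × (0.34) = 3.32 - 0.833 = 2.487%.
Real GDP in the next year = 10983 × (1 + 2.487/100) = 10983 × 1.02487 ≈ 11256 billion.

$11,256 billion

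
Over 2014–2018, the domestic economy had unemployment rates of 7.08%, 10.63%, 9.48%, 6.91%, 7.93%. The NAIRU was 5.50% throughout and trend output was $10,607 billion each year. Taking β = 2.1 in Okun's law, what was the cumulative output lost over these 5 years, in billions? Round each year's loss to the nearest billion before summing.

$3,237 billion

Year 2014: gap = -2.1 × (7.08 - 5.5) = -3.318%, loss ≈ 10607 × 3.318/100 ≈ 352.
Year 2015: gap = -2.1 × (10.63 - 5.5) = -10.773%, loss ≈ 10607 × 10.773/100 ≈ 1143.
Year 2016: gap = -2.1 × (9.48 - 5.5) = -8.358%, loss ≈ 10607 × 8.358/100 ≈ 887.
Year 2017: gap = -2.1 × (6.91 - 5.5) = -2.961%, loss ≈ 10607 × 2.961/100 ≈ 314.
Year 2018: gap = -2.1 × (7.93 - 5.5) = -5.103%, loss ≈ 10607 × 5.103/100 ≈ 541.
Total lost output = 352 + 1143 + 887 + 314 + 541 = 3237 billion.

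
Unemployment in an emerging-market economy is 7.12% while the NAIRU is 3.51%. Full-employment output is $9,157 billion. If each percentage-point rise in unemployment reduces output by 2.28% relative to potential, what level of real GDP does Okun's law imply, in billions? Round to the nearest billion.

Unemployment gap = 7.12 - 3.51 = 3.61 points, so the output gap is -2.28 × 3.61 = -8.2308%.
Actual GDP = 9157 × (1 - 8.2308/100) = 9157 × 0.917692 ≈ 8403 billion.

$8,403 billion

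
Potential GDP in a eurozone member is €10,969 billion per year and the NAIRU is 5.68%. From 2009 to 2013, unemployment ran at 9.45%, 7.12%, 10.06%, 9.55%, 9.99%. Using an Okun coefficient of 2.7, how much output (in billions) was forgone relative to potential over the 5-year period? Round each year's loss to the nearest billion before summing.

€5,262 billion

Year 2009: gap = -2.7 × (9.45 - 5.68) = -10.179%, loss ≈ 10969 × 10.179/100 ≈ 1117.
Year 2010: gap = -2.7 × (7.12 - 5.68) = -3.888%, loss ≈ 10969 × 3.888/100 ≈ 426.
Year 2011: gap = -2.7 × (10.06 - 5.68) = -11.826%, loss ≈ 10969 × 11.826/100 ≈ 1297.
Year 2012: gap = -2.7 × (9.55 - 5.68) = -10.449%, loss ≈ 10969 × 10.449/100 ≈ 1146.
Year 2013: gap = -2.7 × (9.99 - 5.68) = -11.637%, loss ≈ 10969 × 11.637/100 ≈ 1276.
Total lost output = 1117 + 426 + 1297 + 1146 + 1276 = 5262 billion.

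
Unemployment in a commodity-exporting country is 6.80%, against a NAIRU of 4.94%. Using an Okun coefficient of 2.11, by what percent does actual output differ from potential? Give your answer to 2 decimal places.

The unemployment gap is 6.8 - 4.94 = 1.86 percentage points.
Okun's law gives an output gap of -2.11 × 1.86 = -3.9246%, i.e. 3.92% below potential.

-3.92%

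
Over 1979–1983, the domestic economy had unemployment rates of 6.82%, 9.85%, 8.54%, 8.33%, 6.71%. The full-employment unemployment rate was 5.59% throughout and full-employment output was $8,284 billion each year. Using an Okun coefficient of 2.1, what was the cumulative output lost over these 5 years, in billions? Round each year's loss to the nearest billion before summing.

Year 1979: gap = -2.1 × (6.82 - 5.59) = -2.583%, loss ≈ 8284 × 2.583/100 ≈ 214.
Year 1980: gap = -2.1 × (9.85 - 5.59) = -8.946%, loss ≈ 8284 × 8.946/100 ≈ 741.
Year 1981: gap = -2.1 × (8.54 - 5.59) = -6.195%, loss ≈ 8284 × 6.195/100 ≈ 513.
Year 1982: gap = -2.1 × (8.33 - 5.59) = -5.754%, loss ≈ 8284 × 5.754/100 ≈ 477.
Year 1983: gap = -2.1 × (6.71 - 5.59) = -2.352%, loss ≈ 8284 × 2.352/100 ≈ 195.
Total lost output = 214 + 741 + 513 + 477 + 195 = 2140 billion.

$2,140 billion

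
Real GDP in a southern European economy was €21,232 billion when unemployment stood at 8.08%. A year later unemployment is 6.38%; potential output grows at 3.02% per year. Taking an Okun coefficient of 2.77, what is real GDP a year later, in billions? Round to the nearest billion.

€22,873 billion

Δu = 6.38 - 8.08 = -1.7 points.
Okun's law (growth form): g_Y = g_Y* - β × Δu = 3.02 - 2.77 × (-1.70) = 3.02 + 4.709 = 7.729%.
Real GDP in the next year = 21232 × (1 + 7.729/100) = 21232 × 1.07729 ≈ 22873 billion.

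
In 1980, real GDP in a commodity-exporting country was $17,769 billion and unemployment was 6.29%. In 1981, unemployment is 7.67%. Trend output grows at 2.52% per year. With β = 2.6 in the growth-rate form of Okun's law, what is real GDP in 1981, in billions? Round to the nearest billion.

Δu = 7.67 - 6.29 = 1.38 points.
Okun's law (growth form): g_Y = g_Y* - β × Δu = 2.52 - 2.6 × (1.38) = 2.52 - 3.588 = -1.068%.
Real GDP in the next year = 17769 × (1 - 1.068/100) = 17769 × 0.98932 ≈ 17579 billion.

$17,579 billion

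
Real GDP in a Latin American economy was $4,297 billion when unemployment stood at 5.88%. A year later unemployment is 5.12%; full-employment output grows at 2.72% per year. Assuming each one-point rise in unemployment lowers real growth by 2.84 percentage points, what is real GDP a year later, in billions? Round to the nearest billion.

Δu = 5.12 - 5.88 = -0.76 points.
Okun's law (growth form): g_Y = g_Y* - β × Δu = 2.72 - 2.84 × (-0.76) = 2.72 + 2.1584 = 4.8784%.
Real GDP in the next year = 4297 × (1 + 4.8784/100) = 4297 × 1.048784 ≈ 4507 billion.

$4,507 billion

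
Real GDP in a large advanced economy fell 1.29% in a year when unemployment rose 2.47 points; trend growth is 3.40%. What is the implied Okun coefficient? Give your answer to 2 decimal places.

Growth form: g_Y = g_Y* - β × Δu, so β = (g_Y* - g_Y)/Δu.
β = (3.4 + 1.29)/2.47 = 4.69/2.47 = 1.90.

β ≈ 1.90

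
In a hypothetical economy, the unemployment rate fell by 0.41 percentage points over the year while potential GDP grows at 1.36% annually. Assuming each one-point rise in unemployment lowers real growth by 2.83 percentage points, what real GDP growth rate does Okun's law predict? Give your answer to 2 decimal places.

2.52%

Growth-rate Okun's law: g_Y = g_Y* - β × Δu.
g_Y = 1.36 - 2.83 × (-0.41) = 1.36 + 1.1603 = 2.5203%, i.e. 2.52% to 2 d.p.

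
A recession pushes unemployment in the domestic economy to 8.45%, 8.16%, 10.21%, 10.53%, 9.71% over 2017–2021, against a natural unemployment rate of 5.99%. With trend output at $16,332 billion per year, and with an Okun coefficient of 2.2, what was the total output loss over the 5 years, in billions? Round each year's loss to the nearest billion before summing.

Year 2017: gap = -2.2 × (8.45 - 5.99) = -5.412%, loss ≈ 16332 × 5.412/100 ≈ 884.
Year 2018: gap = -2.2 × (8.16 - 5.99) = -4.774%, loss ≈ 16332 × 4.774/100 ≈ 780.
Year 2019: gap = -2.2 × (10.21 - 5.99) = -9.284%, loss ≈ 16332 × 9.284/100 ≈ 1516.
Year 2020: gap = -2.2 × (10.53 - 5.99) = -9.988%, loss ≈ 16332 × 9.988/100 ≈ 1631.
Year 2021: gap = -2.2 × (9.71 - 5.99) = -8.184%, loss ≈ 16332 × 8.184/100 ≈ 1337.
Total lost output = 884 + 780 + 1516 + 1631 + 1337 = 6148 billion.

$6,148 billion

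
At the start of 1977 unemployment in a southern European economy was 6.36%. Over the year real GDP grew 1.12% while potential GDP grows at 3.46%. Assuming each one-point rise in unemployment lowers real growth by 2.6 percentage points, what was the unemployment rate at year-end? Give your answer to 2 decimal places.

7.26%

Growth-rate Okun's law: g_Y = g_Y* - β × Δu, so Δu = (g_Y* - g_Y)/β.
Δu = (3.46 - 1.12)/2.6 = 2.34/2.6 = 0.90 percentage points.
Year-end unemployment = 6.36 + 0.9 = 7.26%.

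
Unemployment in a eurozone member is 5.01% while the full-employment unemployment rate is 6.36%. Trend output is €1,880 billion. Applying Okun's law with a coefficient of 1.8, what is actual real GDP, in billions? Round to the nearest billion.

€1,926 billion

Unemployment gap = 5.01 - 6.36 = -1.35 points, so the output gap is -1.8 × (-1.35) = 2.43%.
Actual GDP = 1880 × (1 + 2.43/100) = 1880 × 1.0243 ≈ 1926 billion.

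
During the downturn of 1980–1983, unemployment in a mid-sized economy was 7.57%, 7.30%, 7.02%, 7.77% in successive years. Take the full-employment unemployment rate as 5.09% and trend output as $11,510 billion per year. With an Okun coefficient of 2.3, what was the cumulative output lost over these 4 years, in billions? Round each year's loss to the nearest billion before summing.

Year 1980: gap = -2.3 × (7.57 - 5.09) = -5.704%, loss ≈ 11510 × 5.704/100 ≈ 657.
Year 1981: gap = -2.3 × (7.3 - 5.09) = -5.083%, loss ≈ 11510 × 5.083/100 ≈ 585.
Year 1982: gap = -2.3 × (7.02 - 5.09) = -4.439%, loss ≈ 11510 × 4.439/100 ≈ 511.
Year 1983: gap = -2.3 × (7.77 - 5.09) = -6.164%, loss ≈ 11510 × 6.164/100 ≈ 709.
Total lost output = 657 + 585 + 511 + 709 = 2462 billion.

$2,462 billion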